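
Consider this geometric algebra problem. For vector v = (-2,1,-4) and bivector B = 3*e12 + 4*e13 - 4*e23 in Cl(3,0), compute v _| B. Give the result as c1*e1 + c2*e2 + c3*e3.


Left contraction v _| B = <vB>_1 (grade-1 part of the geometric product vB).
Using e1_|e12 = e2, e2_|e12 = -e1, e1_|e13 = e3, e3_|e13 = -e1, e2_|e23 = e3, e3_|e23 = -e2:
e1 coeff: -v2*b12 - v3*b13 = -(1)*(3) - (-4)*(4) = 13
e2 coeff: v1*b12 - v3*b23 = (-2)*(3) - (-4)*(-4) = -22
e3 coeff: v1*b13 + v2*b23 = (-2)*(4) + (1)*(-4) = -12
v _| B = 13*e1 - 22*e2 - 12*e3


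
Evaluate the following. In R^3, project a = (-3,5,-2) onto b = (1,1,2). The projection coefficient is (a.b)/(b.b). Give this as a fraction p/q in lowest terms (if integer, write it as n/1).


Projection coefficient = (a . b) / (b . b)
a . b = (-3)*1 + 5*1 + (-2)*2
= -3 + 5 + (-4) = -2
b . b = 1^2 + 1^2 + 2^2
= 1 + 1 + 4 = 6
Coefficient = -2/6
In lowest terms: -1/3


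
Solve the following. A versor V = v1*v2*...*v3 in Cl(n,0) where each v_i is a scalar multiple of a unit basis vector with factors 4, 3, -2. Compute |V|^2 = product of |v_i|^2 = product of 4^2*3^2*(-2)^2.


Each vector v_i has |v_i|^2 = s_i^2
Squared scales: 4^2 = 16, 3^2 = 9, (-2)^2 = 4
|V|^2 = 16 * 9 * 4
= 576


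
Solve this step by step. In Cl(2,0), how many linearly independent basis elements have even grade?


Even subalgebra dimension = 2^(n-1)
n = 2 + 0 = 2
2^(2 - 1) = 2^1 = 2
Verification: sum of C(2,k) for even k = 1 + 1 = 2
Result = 2


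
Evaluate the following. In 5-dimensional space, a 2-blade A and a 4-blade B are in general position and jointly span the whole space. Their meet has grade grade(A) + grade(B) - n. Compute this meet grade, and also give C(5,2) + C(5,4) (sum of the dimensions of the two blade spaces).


Meet grade = grade(A) + grade(B) - n
= 2 + 4 - 5 = 1
C(5,2) = 10
C(5,4) = 5
dim_A + dim_B = 10 + 5 = 15


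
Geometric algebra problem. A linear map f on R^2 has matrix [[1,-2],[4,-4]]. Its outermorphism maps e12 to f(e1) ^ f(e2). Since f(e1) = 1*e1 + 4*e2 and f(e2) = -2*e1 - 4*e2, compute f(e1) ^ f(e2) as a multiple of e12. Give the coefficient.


The outermorphism of a linear map f sends e1^e2 to f(e1)^f(e2).
f(e1) = 1*e1 + 4*e2
f(e2) = -2*e1 - 4*e2
f(e1) ^ f(e2) = (1*e1 + 4*e2) ^ (-2*e1 - 4*e2)
= 1*(-4)*e12 + 4*(-2)*e21
= (-4 - (-8))*e12
= 4*e12
Coefficient = 4


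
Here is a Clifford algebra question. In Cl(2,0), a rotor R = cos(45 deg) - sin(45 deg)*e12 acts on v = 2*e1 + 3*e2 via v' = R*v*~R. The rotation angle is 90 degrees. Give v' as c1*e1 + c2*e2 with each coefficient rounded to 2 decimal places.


Rotor R = cos(45deg) - sin(45deg)*e12
Rotation angle theta = 2 * 45 = 90 degrees
v' = R*v*~R rotates v by theta.
cos(90deg) = 0.0000, sin(90deg) = 1.0000
v'_1 = 2*cos(90deg) - 3*sin(90deg)
= 2*0.0000 - 3*1.0000
= -3.00
v'_2 = 2*sin(90deg) + 3*cos(90deg)
= 2*1.0000 + 3*0.0000
= 2.00
v' = -3.00*e1 + 2.00*e2


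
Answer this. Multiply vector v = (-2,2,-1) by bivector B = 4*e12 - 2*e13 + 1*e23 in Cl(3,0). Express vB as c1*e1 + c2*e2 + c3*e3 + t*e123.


vB has grade-1 (vector) and grade-3 (trivector) parts: vB = (v _| B) + (v ^ B).
Vector part <vB>_1:
  e1: -v2*b12 - v3*b13 = -(2)*(4) - (-1)*(-2) = -10
  e2: v1*b12 - v3*b23 = (-2)*(4) - (-1)*(1) = -7
  e3: v1*b13 + v2*b23 = (-2)*(-2) + (2)*(1) = 6
Trivector part <vB>_3:
  e123: v1*b23 - v2*b13 + v3*b12 = (-2)*(1) - (2)*(-2) + (-1)*(4) = -2
vB = -10*e1 - 7*e2 + 6*e3 - 2*e123


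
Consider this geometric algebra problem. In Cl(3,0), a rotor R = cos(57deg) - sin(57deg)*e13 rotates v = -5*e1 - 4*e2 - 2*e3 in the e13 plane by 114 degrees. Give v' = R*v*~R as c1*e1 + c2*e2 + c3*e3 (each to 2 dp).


Rotor R = cos(57deg) - sin(57deg)*e13
Rotation angle theta = 2 * 57 = 114 degrees in the e13 plane (e1 -> e3).
The component perpendicular to the plane (e2) is invariant: v'_2 = v2 = -4.00
cos(114deg) = -0.4067, sin(114deg) = 0.9135
v'_1 = v1*cos(theta) - v3*sin(theta) = -5*(-0.4067) - (-2)*0.9135 = 3.86
v'_3 = v1*sin(theta) + v3*cos(theta) = -5*0.9135 + (-2)*(-0.4067) = -3.75
v' = 3.86*e1 - 4.00*e2 - 3.75*e3


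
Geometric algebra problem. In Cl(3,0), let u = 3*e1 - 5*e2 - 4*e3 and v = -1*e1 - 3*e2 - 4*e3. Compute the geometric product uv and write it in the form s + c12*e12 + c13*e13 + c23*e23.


In Cl(3,0): e_i^2 = 1, e_ie_j = -e_je_i for i != j.
Scalar part = u . v = 3*(-1) + (-5)*(-3) + (-4)*(-4)
= -3 + 15 + 16 = 28
e12 coeff = 3*(-3) - (-5)*(-1) = -9 - 5 = -14
e13 coeff = 3*(-4) - (-4)*(-1) = -12 - 4 = -16
e23 coeff = (-5)*(-4) - (-4)*(-3) = 20 - 12 = 8
uv = 28 - 14*e12 - 16*e13 + 8*e23


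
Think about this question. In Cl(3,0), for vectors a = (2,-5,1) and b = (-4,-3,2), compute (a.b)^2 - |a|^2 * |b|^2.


a . b = 2*(-4) + (-5)*(-3) + 1*2
= -8 + 15 + 2 = 9
|a|^2 = 2^2 + (-5)^2 + 1^2 = 30
|b|^2 = (-4)^2 + (-3)^2 + 2^2 = 29
(a.b)^2 = 9^2 = 81
|a|^2 * |b|^2 = 30 * 29 = 870
Result = 81 - 870 = -789


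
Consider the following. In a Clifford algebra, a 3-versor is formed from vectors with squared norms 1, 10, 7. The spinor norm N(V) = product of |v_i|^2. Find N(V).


Spinor norm N(V) = |v1|^2 * |v2|^2 * ... * |v3|^2
= 1 * 10 * 7
Running product: 1, 10, 70
N(V) = 70


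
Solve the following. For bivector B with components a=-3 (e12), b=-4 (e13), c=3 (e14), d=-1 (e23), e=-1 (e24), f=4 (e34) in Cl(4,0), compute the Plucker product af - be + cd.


Plucker relation: af - be + cd
a*f = (-3)*4 = -12
b*e = (-4)*(-1) = 4
c*d = 3*(-1) = -3
af - be + cd = -12 - 4 + (-3)
= -19


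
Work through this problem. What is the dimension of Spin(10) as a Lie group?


Spin(n) double-covers SO(n); both have Lie algebra so(n) of dimension n(n-1)/2.
n = 10
n(n-1) = 10 * 9 = 90
dim Spin(10) = 90/2 = 45


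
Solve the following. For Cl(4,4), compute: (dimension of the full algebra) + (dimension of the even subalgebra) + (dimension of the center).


n = 4 + 4 = 8
Total dim = 2^8 = 256
Even subalgebra dim = 2^7 = 128
n is even, so center dim = 1
Sum = 256 + 128 + 1 = 385


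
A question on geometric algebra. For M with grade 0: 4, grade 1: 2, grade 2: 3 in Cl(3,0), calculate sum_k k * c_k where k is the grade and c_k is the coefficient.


Grade-weighted sum = sum of grade_k * coefficient_k
0*4 = 0
1*2 = 2
2*3 = 6
Total = 0 + 2 + 6 = 8


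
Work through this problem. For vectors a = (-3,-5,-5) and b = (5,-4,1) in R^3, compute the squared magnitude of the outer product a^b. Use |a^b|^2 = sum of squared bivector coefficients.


a wedge b = (a1*b2 - a2*b1)*e12 + (a1*b3 - a3*b1)*e13 + (a2*b3 - a3*b2)*e23
e12 coeff: (-3)*(-4) - (-5)*5 = 12 - (-25) = 37
e13 coeff: (-3)*1 - (-5)*5 = -3 - (-25) = 22
e23 coeff: (-5)*1 - (-5)*(-4) = -5 - 20 = -25
|a wedge b|^2 = 37^2 + 22^2 + (-25)^2
= 1369 + 484 + 625
= 2478


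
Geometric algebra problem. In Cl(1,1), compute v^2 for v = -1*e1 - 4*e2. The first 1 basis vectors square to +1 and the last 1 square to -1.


v^2 = sum of c_i^2 * e_i^2
Positive signature terms (e_i^2 = +1): (-1)^2 = 1
Negative signature terms (e_j^2 = -1): (-4)^2 = 16
v^2 = 1 - 16 = -15


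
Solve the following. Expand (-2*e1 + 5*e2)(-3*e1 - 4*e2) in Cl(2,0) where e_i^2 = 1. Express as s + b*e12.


Expand: (-2*e1 + 5*e2)(-3*e1 - 4*e2)
= (-2)*(-3)*e1e1 + (-2)*(-4)*e1e2 + 5*(-3)*e2e1 + 5*(-4)*e2e2
Using e1^2 = e2^2 = 1, e2e1 = -e1e2:
Scalar part s = (-2)*(-3) + 5*(-4) = 6 + (-20) = -14
Bivector part b = (-2)*(-4) - 5*(-3) = 8 - (-15) = 23
uv = -14 + 23*e12


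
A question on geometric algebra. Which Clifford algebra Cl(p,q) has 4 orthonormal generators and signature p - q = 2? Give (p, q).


We need p + q = 4 and p - q = 2.
Adding: 2p = 4 + 2 = 6, so p = 3.
Then q = 4 - 3 = 1.
(p, q) = (3, 1)


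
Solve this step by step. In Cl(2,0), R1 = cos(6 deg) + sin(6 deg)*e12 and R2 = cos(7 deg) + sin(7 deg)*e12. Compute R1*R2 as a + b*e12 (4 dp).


Same-plane rotors commute and their half-angles add:
R1*R2 = cos(a1 + a2) + sin(a1 + a2)*e12.
a1 + a2 = 6 + 7 = 13 deg
cos(13 deg) = 0.9744
sin(13 deg) = 0.2250
R1*R2 = 0.9744 + 0.2250*e12


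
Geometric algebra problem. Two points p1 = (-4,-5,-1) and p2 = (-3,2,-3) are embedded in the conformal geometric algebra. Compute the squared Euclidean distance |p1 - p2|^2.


p1 - p2 = (-1, -7, 2)
|p1 - p2|^2 = (-1)^2 + (-7)^2 + 2^2
= 1 + 49 + 4
= 54


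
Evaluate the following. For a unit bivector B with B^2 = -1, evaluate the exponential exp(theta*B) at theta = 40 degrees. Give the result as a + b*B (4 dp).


For a unit bivector B with B^2 = -1, the exponential series gives
e^(theta*B) = cos(theta) + sin(theta)*B (the GA analogue of Euler's formula).
theta = 40 degrees = 0.698132 rad
cos(40 deg) = 0.7660
sin(40 deg) = 0.6428
exp(theta*B) = 0.7660 + 0.6428*B


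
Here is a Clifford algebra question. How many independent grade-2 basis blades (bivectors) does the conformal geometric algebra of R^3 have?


The conformal model of R^3 uses Cl(4,1) with m = 3 + 2 = 5 generators.
Number of grade-2 blades = C(m, 2) = C(5, 2)
= 5*4/2 = 10


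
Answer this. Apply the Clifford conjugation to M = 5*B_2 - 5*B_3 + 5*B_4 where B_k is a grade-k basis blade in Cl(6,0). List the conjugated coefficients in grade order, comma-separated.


Clifford conjugate sign for grade k: (-1)^(k(k+1)/2)
Grade 2: (-1)^(2*3/2) = (-1)^3 = -1, coeff 5 -> -5
Grade 3: (-1)^(3*4/2) = (-1)^6 = 1, coeff -5 -> -5
Grade 4: (-1)^(4*5/2) = (-1)^10 = 1, coeff 5 -> 5
Conjugated coefficients: -5, -5, 5


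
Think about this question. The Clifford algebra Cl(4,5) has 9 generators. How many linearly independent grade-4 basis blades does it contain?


Number of grade-k basis blades in Cl(p,q) with n = p + q is C(n, k).
n = 4 + 5 = 9
C(9, 4) = 9! / (4! * 5!)
= 362880 / (24 * 120)
= 126


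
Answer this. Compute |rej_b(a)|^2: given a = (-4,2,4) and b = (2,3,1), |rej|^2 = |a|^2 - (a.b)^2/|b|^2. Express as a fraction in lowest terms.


|a|^2 = (-4)^2 + 2^2 + 4^2 = 36
|b|^2 = 2^2 + 3^2 + 1^2 = 14
a . b = (-4)*2 + 2*3 + 4*1 = 2
(a.b)^2 = 2^2 = 4
|rej|^2 = 36 - 4/14
= (504 - 4)/14
= 500/14
In lowest terms: 250/7


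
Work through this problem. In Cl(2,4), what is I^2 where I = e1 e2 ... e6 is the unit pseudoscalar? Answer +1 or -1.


The pseudoscalar I = e1...e_n (product of all n generators) of Cl(p,q) satisfies I^2 = (-1)^(q + n(n-1)/2).
p = 2, q = 4, n = p + q = 6
n(n-1)/2 = 6 * 5 / 2 = 15
Exponent = q + n(n-1)/2 = 4 + 15 = 19
I^2 = (-1)^19 = -1


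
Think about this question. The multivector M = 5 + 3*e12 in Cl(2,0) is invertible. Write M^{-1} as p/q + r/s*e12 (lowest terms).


M = 5 + 3*e12, where e12^2 = -1.
Since M commutes with its reverse ~M = a - b*e12, M * ~M = a^2 - b^2*e12^2 = a^2 + b^2.
So M^{-1} = ~M / (a^2 + b^2) = (a - b*e12)/(a^2 + b^2).
a^2 + b^2 = 25 + 9 = 34
Scalar part = 5/34 = 5/34
Bivector coeff = -3/34 = -3/34
M^{-1} = 5/34 - 3/34*e12


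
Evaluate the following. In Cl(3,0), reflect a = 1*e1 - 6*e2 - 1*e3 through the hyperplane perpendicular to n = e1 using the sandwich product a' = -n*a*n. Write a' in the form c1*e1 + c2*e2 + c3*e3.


Reflection formula: a' = -n*a*n, with n = e1 (unit vector, n^2 = 1).
For reflection through hyperplane perp to e1:
The component along e1 flips sign, others stay.
a = (1, -6, -1)
a' = (-1, -6, -1)
a' = -1*e1 - 6*e2 - 1*e3


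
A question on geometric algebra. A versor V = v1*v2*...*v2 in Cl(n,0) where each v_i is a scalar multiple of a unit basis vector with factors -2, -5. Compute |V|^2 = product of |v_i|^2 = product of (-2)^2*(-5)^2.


Each vector v_i has |v_i|^2 = s_i^2
Squared scales: (-2)^2 = 4, (-5)^2 = 25
|V|^2 = 4 * 25
= 100


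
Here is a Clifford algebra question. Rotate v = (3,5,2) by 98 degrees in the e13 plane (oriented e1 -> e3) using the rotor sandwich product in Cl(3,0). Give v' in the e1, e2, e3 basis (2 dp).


Rotor R = cos(49deg) - sin(49deg)*e13
Rotation angle theta = 2 * 49 = 98 degrees in the e13 plane (e1 -> e3).
The component perpendicular to the plane (e2) is invariant: v'_2 = v2 = 5.00
cos(98deg) = -0.1392, sin(98deg) = 0.9903
v'_1 = v1*cos(theta) - v3*sin(theta) = 3*(-0.1392) - 2*0.9903 = -2.40
v'_3 = v1*sin(theta) + v3*cos(theta) = 3*0.9903 + 2*(-0.1392) = 2.69
v' = -2.40*e1 + 5.00*e2 + 2.69*e3


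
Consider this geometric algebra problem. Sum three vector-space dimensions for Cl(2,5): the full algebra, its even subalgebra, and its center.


n = 2 + 5 = 7
Total dim = 2^7 = 128
Even subalgebra dim = 2^6 = 64
n is odd, so center dim = 2
Sum = 128 + 64 + 2 = 194


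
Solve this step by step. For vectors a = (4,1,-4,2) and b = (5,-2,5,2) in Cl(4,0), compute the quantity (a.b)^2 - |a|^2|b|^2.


a . b = 4*5 + 1*(-2) + (-4)*5 + 2*2
= 20 + (-2) + (-20) + 4 = 2
|a|^2 = 4^2 + 1^2 + (-4)^2 + 2^2 = 37
|b|^2 = 5^2 + (-2)^2 + 5^2 + 2^2 = 58
(a.b)^2 = 2^2 = 4
|a|^2 * |b|^2 = 37 * 58 = 2146
Result = 4 - 2146 = -2142


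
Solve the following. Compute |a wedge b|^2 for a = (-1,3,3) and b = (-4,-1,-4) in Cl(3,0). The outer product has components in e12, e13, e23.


a wedge b = (a1*b2 - a2*b1)*e12 + (a1*b3 - a3*b1)*e13 + (a2*b3 - a3*b2)*e23
e12 coeff: (-1)*(-1) - 3*(-4) = 1 - (-12) = 13
e13 coeff: (-1)*(-4) - 3*(-4) = 4 - (-12) = 16
e23 coeff: 3*(-4) - 3*(-1) = -12 - (-3) = -9
|a wedge b|^2 = 13^2 + 16^2 + (-9)^2
= 169 + 256 + 81
= 506


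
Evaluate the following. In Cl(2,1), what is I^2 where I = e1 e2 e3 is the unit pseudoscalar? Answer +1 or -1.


The pseudoscalar I = e1...e_n (product of all n generators) of Cl(p,q) satisfies I^2 = (-1)^(q + n(n-1)/2).
p = 2, q = 1, n = p + q = 3
n(n-1)/2 = 3 * 2 / 2 = 3
Exponent = q + n(n-1)/2 = 1 + 3 = 4
I^2 = (-1)^4 = +1


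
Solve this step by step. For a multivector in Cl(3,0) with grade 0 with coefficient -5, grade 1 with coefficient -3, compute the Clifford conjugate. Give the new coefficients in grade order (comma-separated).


Clifford conjugate sign for grade k: (-1)^(k(k+1)/2)
Grade 0: (-1)^(0*1/2) = (-1)^0 = 1, coeff -5 -> -5
Grade 1: (-1)^(1*2/2) = (-1)^1 = -1, coeff -3 -> 3
Conjugated coefficients: -5, 3


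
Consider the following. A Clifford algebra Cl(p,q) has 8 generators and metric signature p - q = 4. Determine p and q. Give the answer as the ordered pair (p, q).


We need p + q = 8 and p - q = 4.
Adding: 2p = 8 + 4 = 12, so p = 6.
Then q = 8 - 6 = 2.
(p, q) = (6, 2)


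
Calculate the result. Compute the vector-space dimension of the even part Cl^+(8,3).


Even subalgebra dimension = 2^(n-1)
n = 8 + 3 = 11
2^(11 - 1) = 2^10 = 1024
Verification: sum of C(11,k) for even k = 1 + 55 + 330 + 462 + 165 + 11 = 1024
Result = 1024


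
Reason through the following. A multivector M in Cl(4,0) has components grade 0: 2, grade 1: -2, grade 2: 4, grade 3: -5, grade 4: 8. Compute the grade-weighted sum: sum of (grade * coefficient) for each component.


Grade-weighted sum = sum of grade_k * coefficient_k
0*2 = 0
1*(-2) = -2
2*4 = 8
3*(-5) = -15
4*8 = 32
Total = 0 + (-2) + 8 + (-15) + 32 = 23


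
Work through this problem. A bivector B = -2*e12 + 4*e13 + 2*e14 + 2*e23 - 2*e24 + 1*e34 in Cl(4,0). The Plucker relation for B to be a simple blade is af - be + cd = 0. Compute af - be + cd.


Plucker relation: af - be + cd
a*f = (-2)*1 = -2
b*e = 4*(-2) = -8
c*d = 2*2 = 4
af - be + cd = -2 - (-8) + 4
= 10


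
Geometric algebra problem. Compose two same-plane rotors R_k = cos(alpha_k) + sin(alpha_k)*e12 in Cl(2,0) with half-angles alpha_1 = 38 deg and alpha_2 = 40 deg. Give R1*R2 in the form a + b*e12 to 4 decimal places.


Same-plane rotors commute and their half-angles add:
R1*R2 = cos(a1 + a2) + sin(a1 + a2)*e12.
a1 + a2 = 38 + 40 = 78 deg
cos(78 deg) = 0.2079
sin(78 deg) = 0.9781
R1*R2 = 0.2079 + 0.9781*e12


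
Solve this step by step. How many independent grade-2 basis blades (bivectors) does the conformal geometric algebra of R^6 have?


The conformal model of R^6 uses Cl(7,1) with m = 6 + 2 = 8 generators.
Number of grade-2 blades = C(m, 2) = C(8, 2)
= 8*7/2 = 28


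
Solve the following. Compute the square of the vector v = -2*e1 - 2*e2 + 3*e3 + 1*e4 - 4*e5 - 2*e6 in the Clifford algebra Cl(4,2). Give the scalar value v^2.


v^2 = sum of c_i^2 * e_i^2
Positive signature terms (e_i^2 = +1): (-2)^2 + (-2)^2 + 3^2 + 1^2 = 18
Negative signature terms (e_j^2 = -1): (-4)^2 + (-2)^2 = 20
v^2 = 18 - 20 = -2


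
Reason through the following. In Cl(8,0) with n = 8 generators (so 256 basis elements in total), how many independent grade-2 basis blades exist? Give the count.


Number of grade-k basis blades in Cl(p,q) with n = p + q is C(n, k).
n = 8 + 0 = 8
C(8, 2) = 8! / (2! * 6!)
= 40320 / (2 * 720)
= 28


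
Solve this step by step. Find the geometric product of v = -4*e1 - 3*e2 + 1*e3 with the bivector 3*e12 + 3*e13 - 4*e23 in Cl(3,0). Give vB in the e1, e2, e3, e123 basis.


vB has grade-1 (vector) and grade-3 (trivector) parts: vB = (v _| B) + (v ^ B).
Vector part <vB>_1:
  e1: -v2*b12 - v3*b13 = -(-3)*(3) - (1)*(3) = 6
  e2: v1*b12 - v3*b23 = (-4)*(3) - (1)*(-4) = -8
  e3: v1*b13 + v2*b23 = (-4)*(3) + (-3)*(-4) = 0
Trivector part <vB>_3:
  e123: v1*b23 - v2*b13 + v3*b12 = (-4)*(-4) - (-3)*(3) + (1)*(3) = 28
vB = 6*e1 - 8*e2 + 0*e3 + 28*e123


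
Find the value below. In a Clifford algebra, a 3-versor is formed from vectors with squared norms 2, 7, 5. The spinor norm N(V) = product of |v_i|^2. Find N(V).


Spinor norm N(V) = |v1|^2 * |v2|^2 * ... * |v3|^2
= 2 * 7 * 5
Running product: 2, 14, 70
N(V) = 70


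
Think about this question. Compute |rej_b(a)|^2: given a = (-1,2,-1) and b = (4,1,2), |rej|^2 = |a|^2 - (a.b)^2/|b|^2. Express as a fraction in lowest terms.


|a|^2 = (-1)^2 + 2^2 + (-1)^2 = 6
|b|^2 = 4^2 + 1^2 + 2^2 = 21
a . b = (-1)*4 + 2*1 + (-1)*2 = -4
(a.b)^2 = (-4)^2 = 16
|rej|^2 = 6 - 16/21
= (126 - 16)/21
= 110/21
In lowest terms: 110/21


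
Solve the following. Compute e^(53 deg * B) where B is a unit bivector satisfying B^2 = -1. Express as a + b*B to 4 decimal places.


For a unit bivector B with B^2 = -1, the exponential series gives
e^(theta*B) = cos(theta) + sin(theta)*B (the GA analogue of Euler's formula).
theta = 53 degrees = 0.925025 rad
cos(53 deg) = 0.6018
sin(53 deg) = 0.7986
exp(theta*B) = 0.6018 + 0.7986*B


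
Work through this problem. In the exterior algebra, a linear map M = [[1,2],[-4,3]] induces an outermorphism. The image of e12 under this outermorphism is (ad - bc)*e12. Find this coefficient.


The outermorphism of a linear map f sends e1^e2 to f(e1)^f(e2).
f(e1) = 1*e1 - 4*e2
f(e2) = 2*e1 + 3*e2
f(e1) ^ f(e2) = (1*e1 - 4*e2) ^ (2*e1 + 3*e2)
= 1*3*e12 + (-4)*2*e21
= (3 - (-8))*e12
= 11*e12
Coefficient = 11


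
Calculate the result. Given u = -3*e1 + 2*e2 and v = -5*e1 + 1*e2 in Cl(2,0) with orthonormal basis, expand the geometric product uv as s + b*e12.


Expand: (-3*e1 + 2*e2)(-5*e1 + 1*e2)
= (-3)*(-5)*e1e1 + (-3)*1*e1e2 + 2*(-5)*e2e1 + 2*1*e2e2
Using e1^2 = e2^2 = 1, e2e1 = -e1e2:
Scalar part s = (-3)*(-5) + 2*1 = 15 + 2 = 17
Bivector part b = (-3)*1 - 2*(-5) = -3 - (-10) = 7
uv = 17 + 7*e12


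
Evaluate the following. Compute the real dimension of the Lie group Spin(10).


Spin(n) double-covers SO(n); both have Lie algebra so(n) of dimension n(n-1)/2.
n = 10
n(n-1) = 10 * 9 = 90
dim Spin(10) = 90/2 = 45


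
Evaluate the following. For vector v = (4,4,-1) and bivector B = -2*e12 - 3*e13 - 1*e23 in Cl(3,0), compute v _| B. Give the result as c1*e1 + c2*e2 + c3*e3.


Left contraction v _| B = <vB>_1 (grade-1 part of the geometric product vB).
Using e1_|e12 = e2, e2_|e12 = -e1, e1_|e13 = e3, e3_|e13 = -e1, e2_|e23 = e3, e3_|e23 = -e2:
e1 coeff: -v2*b12 - v3*b13 = -(4)*(-2) - (-1)*(-3) = 5
e2 coeff: v1*b12 - v3*b23 = (4)*(-2) - (-1)*(-1) = -9
e3 coeff: v1*b13 + v2*b23 = (4)*(-3) + (4)*(-1) = -16
v _| B = 5*e1 - 9*e2 - 16*e3


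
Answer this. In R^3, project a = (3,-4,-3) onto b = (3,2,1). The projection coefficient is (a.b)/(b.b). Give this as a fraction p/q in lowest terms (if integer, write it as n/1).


Projection coefficient = (a . b) / (b . b)
a . b = 3*3 + (-4)*2 + (-3)*1
= 9 + (-8) + (-3) = -2
b . b = 3^2 + 2^2 + 1^2
= 9 + 4 + 1 = 14
Coefficient = -2/14
In lowest terms: -1/7


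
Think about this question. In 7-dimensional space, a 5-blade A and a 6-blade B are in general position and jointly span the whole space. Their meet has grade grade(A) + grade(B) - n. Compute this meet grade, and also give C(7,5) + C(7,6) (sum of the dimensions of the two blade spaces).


Meet grade = grade(A) + grade(B) - n
= 5 + 6 - 7 = 4
C(7,5) = 21
C(7,6) = 7
dim_A + dim_B = 21 + 7 = 28


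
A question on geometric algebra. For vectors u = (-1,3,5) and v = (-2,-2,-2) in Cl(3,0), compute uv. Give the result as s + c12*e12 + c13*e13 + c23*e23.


In Cl(3,0): e_i^2 = 1, e_ie_j = -e_je_i for i != j.
Scalar part = u . v = (-1)*(-2) + 3*(-2) + 5*(-2)
= 2 + (-6) + (-10) = -14
e12 coeff = (-1)*(-2) - 3*(-2) = 2 - (-6) = 8
e13 coeff = (-1)*(-2) - 5*(-2) = 2 - (-10) = 12
e23 coeff = 3*(-2) - 5*(-2) = -6 - (-10) = 4
uv = -14 + 8*e12 + 12*e13 + 4*e23


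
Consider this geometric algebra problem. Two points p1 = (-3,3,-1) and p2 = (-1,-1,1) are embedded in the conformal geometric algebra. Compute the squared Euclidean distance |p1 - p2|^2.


p1 - p2 = (-2, 4, -2)
|p1 - p2|^2 = (-2)^2 + 4^2 + (-2)^2
= 4 + 16 + 4
= 24


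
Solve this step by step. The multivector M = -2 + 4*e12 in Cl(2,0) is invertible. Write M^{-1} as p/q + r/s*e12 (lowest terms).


M = -2 + 4*e12, where e12^2 = -1.
Since M commutes with its reverse ~M = a - b*e12, M * ~M = a^2 - b^2*e12^2 = a^2 + b^2.
So M^{-1} = ~M / (a^2 + b^2) = (a - b*e12)/(a^2 + b^2).
a^2 + b^2 = 4 + 16 = 20
Scalar part = -2/20 = -1/10
Bivector coeff = -4/20 = -1/5
M^{-1} = -1/10 - 1/5*e12


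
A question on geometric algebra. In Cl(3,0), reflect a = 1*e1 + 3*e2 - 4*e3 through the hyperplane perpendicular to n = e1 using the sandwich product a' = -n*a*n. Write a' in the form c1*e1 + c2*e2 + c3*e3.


Reflection formula: a' = -n*a*n, with n = e1 (unit vector, n^2 = 1).
For reflection through hyperplane perp to e1:
The component along e1 flips sign, others stay.
a = (1, 3, -4)
a' = (-1, 3, -4)
a' = -1*e1 + 3*e2 - 4*e3


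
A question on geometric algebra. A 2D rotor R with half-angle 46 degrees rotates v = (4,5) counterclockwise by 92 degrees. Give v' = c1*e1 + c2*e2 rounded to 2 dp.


Rotor R = cos(46deg) - sin(46deg)*e12
Rotation angle theta = 2 * 46 = 92 degrees
v' = R*v*~R rotates v by theta.
cos(92deg) = -0.0349, sin(92deg) = 0.9994
v'_1 = 4*cos(92deg) - 5*sin(92deg)
= 4*(-0.0349) - 5*0.9994
= -5.14
v'_2 = 4*sin(92deg) + 5*cos(92deg)
= 4*0.9994 + 5*(-0.0349)
= 3.82
v' = -5.14*e1 + 3.82*e2


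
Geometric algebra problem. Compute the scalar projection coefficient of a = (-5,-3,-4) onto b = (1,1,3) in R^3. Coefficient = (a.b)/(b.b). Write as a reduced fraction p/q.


Projection coefficient = (a . b) / (b . b)
a . b = (-5)*1 + (-3)*1 + (-4)*3
= -5 + (-3) + (-12) = -20
b . b = 1^2 + 1^2 + 3^2
= 1 + 1 + 9 = 11
Coefficient = -20/11
In lowest terms: -20/11


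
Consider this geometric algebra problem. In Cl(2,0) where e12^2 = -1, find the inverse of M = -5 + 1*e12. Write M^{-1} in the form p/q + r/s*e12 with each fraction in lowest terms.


M = -5 + 1*e12, where e12^2 = -1.
Since M commutes with its reverse ~M = a - b*e12, M * ~M = a^2 - b^2*e12^2 = a^2 + b^2.
So M^{-1} = ~M / (a^2 + b^2) = (a - b*e12)/(a^2 + b^2).
a^2 + b^2 = 25 + 1 = 26
Scalar part = -5/26 = -5/26
Bivector coeff = -1/26 = -1/26
M^{-1} = -5/26 - 1/26*e12


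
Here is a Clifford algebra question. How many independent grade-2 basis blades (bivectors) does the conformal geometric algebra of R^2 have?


The conformal model of R^2 uses Cl(3,1) with m = 2 + 2 = 4 generators.
Number of grade-2 blades = C(m, 2) = C(4, 2)
= 4*3/2 = 6


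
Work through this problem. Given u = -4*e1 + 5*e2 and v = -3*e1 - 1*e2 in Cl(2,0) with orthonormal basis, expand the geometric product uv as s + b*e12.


Expand: (-4*e1 + 5*e2)(-3*e1 - 1*e2)
= (-4)*(-3)*e1e1 + (-4)*(-1)*e1e2 + 5*(-3)*e2e1 + 5*(-1)*e2e2
Using e1^2 = e2^2 = 1, e2e1 = -e1e2:
Scalar part s = (-4)*(-3) + 5*(-1) = 12 + (-5) = 7
Bivector part b = (-4)*(-1) - 5*(-3) = 4 - (-15) = 19
uv = 7 + 19*e12


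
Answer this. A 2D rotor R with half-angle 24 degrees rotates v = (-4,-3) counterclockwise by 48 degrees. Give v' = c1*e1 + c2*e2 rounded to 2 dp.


Rotor R = cos(24deg) - sin(24deg)*e12
Rotation angle theta = 2 * 24 = 48 degrees
v' = R*v*~R rotates v by theta.
cos(48deg) = 0.6691, sin(48deg) = 0.7431
v'_1 = -4*cos(48deg) - (-3)*sin(48deg)
= -4*0.6691 - (-3)*0.7431
= -0.45
v'_2 = -4*sin(48deg) + (-3)*cos(48deg)
= -4*0.7431 + (-3)*0.6691
= -4.98
v' = -0.45*e1 - 4.98*e2


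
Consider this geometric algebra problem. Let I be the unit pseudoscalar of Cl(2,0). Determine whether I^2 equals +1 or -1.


The pseudoscalar I = e1...e_n (product of all n generators) of Cl(p,q) satisfies I^2 = (-1)^(q + n(n-1)/2).
p = 2, q = 0, n = p + q = 2
n(n-1)/2 = 2 * 1 / 2 = 1
Exponent = q + n(n-1)/2 = 0 + 1 = 1
I^2 = (-1)^1 = -1


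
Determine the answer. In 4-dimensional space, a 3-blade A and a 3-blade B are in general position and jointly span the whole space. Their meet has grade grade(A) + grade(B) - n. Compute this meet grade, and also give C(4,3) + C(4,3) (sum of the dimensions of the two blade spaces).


Meet grade = grade(A) + grade(B) - n
= 3 + 3 - 4 = 2
C(4,3) = 4
C(4,3) = 4
dim_A + dim_B = 4 + 4 = 8


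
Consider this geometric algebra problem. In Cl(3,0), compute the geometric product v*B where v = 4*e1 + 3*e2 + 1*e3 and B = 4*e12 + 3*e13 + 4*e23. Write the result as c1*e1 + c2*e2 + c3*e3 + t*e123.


vB has grade-1 (vector) and grade-3 (trivector) parts: vB = (v _| B) + (v ^ B).
Vector part <vB>_1:
  e1: -v2*b12 - v3*b13 = -(3)*(4) - (1)*(3) = -15
  e2: v1*b12 - v3*b23 = (4)*(4) - (1)*(4) = 12
  e3: v1*b13 + v2*b23 = (4)*(3) + (3)*(4) = 24
Trivector part <vB>_3:
  e123: v1*b23 - v2*b13 + v3*b12 = (4)*(4) - (3)*(3) + (1)*(4) = 11
vB = -15*e1 + 12*e2 + 24*e3 + 11*e123


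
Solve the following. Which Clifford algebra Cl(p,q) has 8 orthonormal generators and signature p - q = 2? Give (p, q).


We need p + q = 8 and p - q = 2.
Adding: 2p = 8 + 2 = 10, so p = 5.
Then q = 8 - 5 = 3.
(p, q) = (5, 3)


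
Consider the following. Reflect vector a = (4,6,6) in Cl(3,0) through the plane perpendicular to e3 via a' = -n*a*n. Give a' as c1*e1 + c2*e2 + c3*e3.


Reflection formula: a' = -n*a*n, with n = e3 (unit vector, n^2 = 1).
For reflection through hyperplane perp to e3:
The component along e3 flips sign, others stay.
a = (4, 6, 6)
a' = (4, 6, -6)
a' = 4*e1 + 6*e2 - 6*e3


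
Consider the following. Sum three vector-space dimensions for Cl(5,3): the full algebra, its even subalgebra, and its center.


n = 5 + 3 = 8
Total dim = 2^8 = 256
Even subalgebra dim = 2^7 = 128
n is even, so center dim = 1
Sum = 256 + 128 + 1 = 385


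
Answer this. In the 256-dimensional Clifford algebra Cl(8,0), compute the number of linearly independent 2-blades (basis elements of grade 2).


Number of grade-k basis blades in Cl(p,q) with n = p + q is C(n, k).
n = 8 + 0 = 8
C(8, 2) = 8! / (2! * 6!)
= 40320 / (2 * 720)
= 28


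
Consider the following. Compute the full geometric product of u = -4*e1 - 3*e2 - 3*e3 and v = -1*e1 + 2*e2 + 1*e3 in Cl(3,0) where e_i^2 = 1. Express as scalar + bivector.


In Cl(3,0): e_i^2 = 1, e_ie_j = -e_je_i for i != j.
Scalar part = u . v = (-4)*(-1) + (-3)*2 + (-3)*1
= 4 + (-6) + (-3) = -5
e12 coeff = (-4)*2 - (-3)*(-1) = -8 - 3 = -11
e13 coeff = (-4)*1 - (-3)*(-1) = -4 - 3 = -7
e23 coeff = (-3)*1 - (-3)*2 = -3 - (-6) = 3
uv = -5 - 11*e12 - 7*e13 + 3*e23


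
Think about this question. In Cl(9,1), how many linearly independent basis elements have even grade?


Even subalgebra dimension = 2^(n-1)
n = 9 + 1 = 10
2^(10 - 1) = 2^9 = 512
Verification: sum of C(10,k) for even k = 1 + 45 + 210 + 210 + 45 + 1 = 512
Result = 512


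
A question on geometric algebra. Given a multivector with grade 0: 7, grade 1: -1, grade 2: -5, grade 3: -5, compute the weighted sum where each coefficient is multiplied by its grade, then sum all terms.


Grade-weighted sum = sum of grade_k * coefficient_k
0*7 = 0
1*(-1) = -1
2*(-5) = -10
3*(-5) = -15
Total = 0 + (-1) + (-10) + (-15) = -26


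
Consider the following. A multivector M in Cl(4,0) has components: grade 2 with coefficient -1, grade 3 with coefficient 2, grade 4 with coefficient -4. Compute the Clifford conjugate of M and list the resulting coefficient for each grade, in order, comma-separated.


Clifford conjugate sign for grade k: (-1)^(k(k+1)/2)
Grade 2: (-1)^(2*3/2) = (-1)^3 = -1, coeff -1 -> 1
Grade 3: (-1)^(3*4/2) = (-1)^6 = 1, coeff 2 -> 2
Grade 4: (-1)^(4*5/2) = (-1)^10 = 1, coeff -4 -> -4
Conjugated coefficients: 1, 2, -4


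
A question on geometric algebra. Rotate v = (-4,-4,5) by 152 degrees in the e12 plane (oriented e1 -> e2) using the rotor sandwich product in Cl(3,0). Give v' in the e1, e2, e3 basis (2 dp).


Rotor R = cos(76deg) - sin(76deg)*e12
Rotation angle theta = 2 * 76 = 152 degrees in the e12 plane (e1 -> e2).
The component perpendicular to the plane (e3) is invariant: v'_3 = v3 = 5.00
cos(152deg) = -0.8829, sin(152deg) = 0.4695
v'_1 = v1*cos(theta) - v2*sin(theta) = -4*(-0.8829) - (-4)*0.4695 = 5.41
v'_2 = v1*sin(theta) + v2*cos(theta) = -4*0.4695 + (-4)*(-0.8829) = 1.65
v' = 5.41*e1 + 1.65*e2 + 5.00*e3


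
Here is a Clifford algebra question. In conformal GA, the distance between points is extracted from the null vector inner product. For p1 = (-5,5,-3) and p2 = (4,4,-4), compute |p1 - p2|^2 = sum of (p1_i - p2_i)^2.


p1 - p2 = (-9, 1, 1)
|p1 - p2|^2 = (-9)^2 + 1^2 + 1^2
= 81 + 1 + 1
= 83


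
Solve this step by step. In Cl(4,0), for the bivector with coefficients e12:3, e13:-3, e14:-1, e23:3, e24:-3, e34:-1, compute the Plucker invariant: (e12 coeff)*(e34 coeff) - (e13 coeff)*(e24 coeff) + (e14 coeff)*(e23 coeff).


Plucker relation: af - be + cd
a*f = 3*(-1) = -3
b*e = (-3)*(-3) = 9
c*d = (-1)*3 = -3
af - be + cd = -3 - 9 + (-3)
= -15


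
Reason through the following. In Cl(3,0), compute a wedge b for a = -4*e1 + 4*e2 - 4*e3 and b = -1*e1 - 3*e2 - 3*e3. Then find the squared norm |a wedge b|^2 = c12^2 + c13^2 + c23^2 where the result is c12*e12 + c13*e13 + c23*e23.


a wedge b = (a1*b2 - a2*b1)*e12 + (a1*b3 - a3*b1)*e13 + (a2*b3 - a3*b2)*e23
e12 coeff: (-4)*(-3) - 4*(-1) = 12 - (-4) = 16
e13 coeff: (-4)*(-3) - (-4)*(-1) = 12 - 4 = 8
e23 coeff: 4*(-3) - (-4)*(-3) = -12 - 12 = -24
|a wedge b|^2 = 16^2 + 8^2 + (-24)^2
= 256 + 64 + 576
= 896


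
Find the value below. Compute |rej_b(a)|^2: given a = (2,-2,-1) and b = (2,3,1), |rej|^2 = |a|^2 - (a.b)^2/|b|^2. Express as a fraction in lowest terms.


|a|^2 = 2^2 + (-2)^2 + (-1)^2 = 9
|b|^2 = 2^2 + 3^2 + 1^2 = 14
a . b = 2*2 + (-2)*3 + (-1)*1 = -3
(a.b)^2 = (-3)^2 = 9
|rej|^2 = 9 - 9/14
= (126 - 9)/14
= 117/14
In lowest terms: 117/14


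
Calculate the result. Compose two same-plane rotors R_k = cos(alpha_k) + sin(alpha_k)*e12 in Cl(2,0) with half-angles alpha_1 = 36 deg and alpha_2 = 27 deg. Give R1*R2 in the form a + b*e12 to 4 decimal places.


Same-plane rotors commute and their half-angles add:
R1*R2 = cos(a1 + a2) + sin(a1 + a2)*e12.
a1 + a2 = 36 + 27 = 63 deg
cos(63 deg) = 0.4540
sin(63 deg) = 0.8910
R1*R2 = 0.4540 + 0.8910*e12


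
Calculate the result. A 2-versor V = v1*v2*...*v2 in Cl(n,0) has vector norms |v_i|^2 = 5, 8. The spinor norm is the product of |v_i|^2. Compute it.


Spinor norm N(V) = |v1|^2 * |v2|^2 * ... * |v2|^2
= 5 * 8
Running product: 5, 40
N(V) = 40


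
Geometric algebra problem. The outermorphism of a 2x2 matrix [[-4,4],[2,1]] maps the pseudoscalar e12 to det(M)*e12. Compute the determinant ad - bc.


The outermorphism of a linear map f sends e1^e2 to f(e1)^f(e2).
f(e1) = -4*e1 + 2*e2
f(e2) = 4*e1 + 1*e2
f(e1) ^ f(e2) = (-4*e1 + 2*e2) ^ (4*e1 + 1*e2)
= (-4)*1*e12 + 2*4*e21
= (-4 - 8)*e12
= -12*e12
Coefficient = -12


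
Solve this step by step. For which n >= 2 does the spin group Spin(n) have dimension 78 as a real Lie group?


dim Spin(n) = dim so(n) = n(n-1)/2.
Solve n(n-1)/2 = 78, i.e. n^2 - n - 156 = 0.
Discriminant = 1 + 8*78 = 625
n = (1 + sqrt(625))/2 = (1 + 25)/2 = 13


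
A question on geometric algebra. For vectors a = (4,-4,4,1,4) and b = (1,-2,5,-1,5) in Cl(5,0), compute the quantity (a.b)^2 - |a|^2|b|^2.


a . b = 4*1 + (-4)*(-2) + 4*5 + 1*(-1) + 4*5
= 4 + 8 + 20 + (-1) + 20 = 51
|a|^2 = 4^2 + (-4)^2 + 4^2 + 1^2 + 4^2 = 65
|b|^2 = 1^2 + (-2)^2 + 5^2 + (-1)^2 + 5^2 = 56
(a.b)^2 = 51^2 = 2601
|a|^2 * |b|^2 = 65 * 56 = 3640
Result = 2601 - 3640 = -1039


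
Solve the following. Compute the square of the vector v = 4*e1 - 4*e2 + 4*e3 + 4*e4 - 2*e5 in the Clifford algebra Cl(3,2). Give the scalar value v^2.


v^2 = sum of c_i^2 * e_i^2
Positive signature terms (e_i^2 = +1): 4^2 + (-4)^2 + 4^2 = 48
Negative signature terms (e_j^2 = -1): 4^2 + (-2)^2 = 20
v^2 = 48 - 20 = 28


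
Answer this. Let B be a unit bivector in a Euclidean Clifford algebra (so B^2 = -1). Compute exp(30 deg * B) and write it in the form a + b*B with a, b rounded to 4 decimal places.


For a unit bivector B with B^2 = -1, the exponential series gives
e^(theta*B) = cos(theta) + sin(theta)*B (the GA analogue of Euler's formula).
theta = 30 degrees = 0.523599 rad
cos(30 deg) = 0.8660
sin(30 deg) = 0.5000
exp(theta*B) = 0.8660 + 0.5000*B


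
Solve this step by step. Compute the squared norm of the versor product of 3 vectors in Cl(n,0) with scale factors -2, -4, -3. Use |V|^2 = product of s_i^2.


Each vector v_i has |v_i|^2 = s_i^2
Squared scales: (-2)^2 = 4, (-4)^2 = 16, (-3)^2 = 9
|V|^2 = 4 * 16 * 9
= 576


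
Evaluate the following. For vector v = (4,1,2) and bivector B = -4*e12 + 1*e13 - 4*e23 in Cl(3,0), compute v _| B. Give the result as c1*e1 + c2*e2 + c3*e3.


Left contraction v _| B = <vB>_1 (grade-1 part of the geometric product vB).
Using e1_|e12 = e2, e2_|e12 = -e1, e1_|e13 = e3, e3_|e13 = -e1, e2_|e23 = e3, e3_|e23 = -e2:
e1 coeff: -v2*b12 - v3*b13 = -(1)*(-4) - (2)*(1) = 2
e2 coeff: v1*b12 - v3*b23 = (4)*(-4) - (2)*(-4) = -8
e3 coeff: v1*b13 + v2*b23 = (4)*(1) + (1)*(-4) = 0
v _| B = 2*e1 - 8*e2 + 0*e3


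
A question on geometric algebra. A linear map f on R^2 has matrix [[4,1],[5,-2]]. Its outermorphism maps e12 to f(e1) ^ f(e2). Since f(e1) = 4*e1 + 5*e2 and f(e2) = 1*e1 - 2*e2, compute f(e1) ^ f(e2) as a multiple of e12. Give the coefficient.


The outermorphism of a linear map f sends e1^e2 to f(e1)^f(e2).
f(e1) = 4*e1 + 5*e2
f(e2) = 1*e1 - 2*e2
f(e1) ^ f(e2) = (4*e1 + 5*e2) ^ (1*e1 - 2*e2)
= 4*(-2)*e12 + 5*1*e21
= (-8 - 5)*e12
= -13*e12
Coefficient = -13


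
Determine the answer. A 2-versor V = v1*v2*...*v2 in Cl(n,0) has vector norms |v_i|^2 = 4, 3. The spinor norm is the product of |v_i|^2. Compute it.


Spinor norm N(V) = |v1|^2 * |v2|^2 * ... * |v2|^2
= 4 * 3
Running product: 4, 12
N(V) = 12


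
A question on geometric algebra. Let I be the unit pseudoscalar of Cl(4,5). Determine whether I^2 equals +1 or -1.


The pseudoscalar I = e1...e_n (product of all n generators) of Cl(p,q) satisfies I^2 = (-1)^(q + n(n-1)/2).
p = 4, q = 5, n = p + q = 9
n(n-1)/2 = 9 * 8 / 2 = 36
Exponent = q + n(n-1)/2 = 5 + 36 = 41
I^2 = (-1)^41 = -1


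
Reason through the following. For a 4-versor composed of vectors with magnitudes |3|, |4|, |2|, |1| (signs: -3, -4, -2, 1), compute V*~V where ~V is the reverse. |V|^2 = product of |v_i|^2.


Each vector v_i has |v_i|^2 = s_i^2
Squared scales: (-3)^2 = 9, (-4)^2 = 16, (-2)^2 = 4, 1^2 = 1
|V|^2 = 9 * 16 * 4 * 1
= 576


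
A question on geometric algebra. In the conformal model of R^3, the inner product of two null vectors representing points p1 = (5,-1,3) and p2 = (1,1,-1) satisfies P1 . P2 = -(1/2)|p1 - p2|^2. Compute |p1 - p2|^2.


p1 - p2 = (4, -2, 4)
|p1 - p2|^2 = 4^2 + (-2)^2 + 4^2
= 16 + 4 + 16
= 36


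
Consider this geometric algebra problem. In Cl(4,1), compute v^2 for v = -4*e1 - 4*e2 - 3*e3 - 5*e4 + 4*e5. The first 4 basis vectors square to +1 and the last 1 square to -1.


v^2 = sum of c_i^2 * e_i^2
Positive signature terms (e_i^2 = +1): (-4)^2 + (-4)^2 + (-3)^2 + (-5)^2 = 66
Negative signature terms (e_j^2 = -1): 4^2 = 16
v^2 = 66 - 16 = 50


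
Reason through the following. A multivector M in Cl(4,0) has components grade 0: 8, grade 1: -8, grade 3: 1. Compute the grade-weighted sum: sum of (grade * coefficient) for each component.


Grade-weighted sum = sum of grade_k * coefficient_k
0*8 = 0
1*(-8) = -8
3*1 = 3
Total = 0 + (-8) + 3 = -5


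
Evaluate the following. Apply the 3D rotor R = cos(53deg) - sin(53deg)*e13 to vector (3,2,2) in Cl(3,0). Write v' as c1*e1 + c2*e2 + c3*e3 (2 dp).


Rotor R = cos(53deg) - sin(53deg)*e13
Rotation angle theta = 2 * 53 = 106 degrees in the e13 plane (e1 -> e3).
The component perpendicular to the plane (e2) is invariant: v'_2 = v2 = 2.00
cos(106deg) = -0.2756, sin(106deg) = 0.9613
v'_1 = v1*cos(theta) - v3*sin(theta) = 3*(-0.2756) - 2*0.9613 = -2.75
v'_3 = v1*sin(theta) + v3*cos(theta) = 3*0.9613 + 2*(-0.2756) = 2.33
v' = -2.75*e1 + 2.00*e2 + 2.33*e3


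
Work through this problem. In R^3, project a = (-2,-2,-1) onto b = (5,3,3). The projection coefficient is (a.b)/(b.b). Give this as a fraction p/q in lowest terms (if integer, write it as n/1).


Projection coefficient = (a . b) / (b . b)
a . b = (-2)*5 + (-2)*3 + (-1)*3
= -10 + (-6) + (-3) = -19
b . b = 5^2 + 3^2 + 3^2
= 25 + 9 + 9 = 43
Coefficient = -19/43
In lowest terms: -19/43


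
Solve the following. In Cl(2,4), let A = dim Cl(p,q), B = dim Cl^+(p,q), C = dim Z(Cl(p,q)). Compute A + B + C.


n = 2 + 4 = 6
Total dim = 2^6 = 64
Even subalgebra dim = 2^5 = 32
n is even, so center dim = 1
Sum = 64 + 32 + 1 = 97


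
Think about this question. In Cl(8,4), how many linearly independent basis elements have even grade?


Even subalgebra dimension = 2^(n-1)
n = 8 + 4 = 12
2^(12 - 1) = 2^11 = 2048
Verification: sum of C(12,k) for even k = 1 + 66 + 495 + 924 + 495 + 66 + 1 = 2048
Result = 2048


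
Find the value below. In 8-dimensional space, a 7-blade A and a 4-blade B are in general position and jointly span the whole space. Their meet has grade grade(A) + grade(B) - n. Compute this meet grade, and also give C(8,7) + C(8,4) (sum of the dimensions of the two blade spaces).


Meet grade = grade(A) + grade(B) - n
= 7 + 4 - 8 = 3
C(8,7) = 8
C(8,4) = 70
dim_A + dim_B = 8 + 70 = 78


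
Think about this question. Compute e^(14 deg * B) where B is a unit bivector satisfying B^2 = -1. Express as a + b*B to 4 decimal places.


For a unit bivector B with B^2 = -1, the exponential series gives
e^(theta*B) = cos(theta) + sin(theta)*B (the GA analogue of Euler's formula).
theta = 14 degrees = 0.244346 rad
cos(14 deg) = 0.9703
sin(14 deg) = 0.2419
exp(theta*B) = 0.9703 + 0.2419*B


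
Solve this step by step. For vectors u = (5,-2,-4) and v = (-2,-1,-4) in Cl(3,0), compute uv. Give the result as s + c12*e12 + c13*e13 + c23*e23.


In Cl(3,0): e_i^2 = 1, e_ie_j = -e_je_i for i != j.
Scalar part = u . v = 5*(-2) + (-2)*(-1) + (-4)*(-4)
= -10 + 2 + 16 = 8
e12 coeff = 5*(-1) - (-2)*(-2) = -5 - 4 = -9
e13 coeff = 5*(-4) - (-4)*(-2) = -20 - 8 = -28
e23 coeff = (-2)*(-4) - (-4)*(-1) = 8 - 4 = 4
uv = 8 - 9*e12 - 28*e13 + 4*e23


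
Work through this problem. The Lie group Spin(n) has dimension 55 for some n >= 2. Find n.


dim Spin(n) = dim so(n) = n(n-1)/2.
Solve n(n-1)/2 = 55, i.e. n^2 - n - 110 = 0.
Discriminant = 1 + 8*55 = 441
n = (1 + sqrt(441))/2 = (1 + 21)/2 = 11


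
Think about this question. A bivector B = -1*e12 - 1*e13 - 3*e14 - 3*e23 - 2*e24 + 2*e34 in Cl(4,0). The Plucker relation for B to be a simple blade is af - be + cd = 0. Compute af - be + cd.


Plucker relation: af - be + cd
a*f = (-1)*2 = -2
b*e = (-1)*(-2) = 2
c*d = (-3)*(-3) = 9
af - be + cd = -2 - 2 + 9
= 5


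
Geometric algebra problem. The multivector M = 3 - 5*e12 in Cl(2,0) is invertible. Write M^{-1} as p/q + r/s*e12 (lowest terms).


M = 3 - 5*e12, where e12^2 = -1.
Since M commutes with its reverse ~M = a - b*e12, M * ~M = a^2 - b^2*e12^2 = a^2 + b^2.
So M^{-1} = ~M / (a^2 + b^2) = (a - b*e12)/(a^2 + b^2).
a^2 + b^2 = 9 + 25 = 34
Scalar part = 3/34 = 3/34
Bivector coeff = 5/34 = 5/34
M^{-1} = 3/34 + 5/34*e12
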